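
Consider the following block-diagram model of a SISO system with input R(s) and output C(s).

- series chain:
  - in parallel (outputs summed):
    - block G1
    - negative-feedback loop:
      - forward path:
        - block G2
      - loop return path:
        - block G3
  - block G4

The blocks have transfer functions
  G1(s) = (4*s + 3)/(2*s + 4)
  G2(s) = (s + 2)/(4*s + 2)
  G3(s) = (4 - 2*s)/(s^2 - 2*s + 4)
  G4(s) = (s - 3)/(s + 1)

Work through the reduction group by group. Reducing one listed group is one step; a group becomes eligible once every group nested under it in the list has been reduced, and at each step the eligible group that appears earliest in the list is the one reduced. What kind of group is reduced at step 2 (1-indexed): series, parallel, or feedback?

Answer: parallel

Working:
Step 1 - close the feedback loop around G2, G3
Step 2 - parallel reduction of G1, [G2/(1+G2*G3)]
Step 3 - series reduction of (G1+[G2/(1+G2*G3)]), G4
Step 2 collapses a parallel group.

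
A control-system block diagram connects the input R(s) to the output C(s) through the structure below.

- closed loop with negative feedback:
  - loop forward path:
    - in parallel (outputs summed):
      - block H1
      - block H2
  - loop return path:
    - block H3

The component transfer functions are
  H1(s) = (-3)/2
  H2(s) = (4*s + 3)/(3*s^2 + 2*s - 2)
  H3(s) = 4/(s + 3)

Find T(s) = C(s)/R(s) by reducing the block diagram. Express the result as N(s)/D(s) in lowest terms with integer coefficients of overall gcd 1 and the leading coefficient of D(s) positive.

1. reduce the parallel group H1, H2 -> (-9*s^2 + 2*s + 12)/(6*s^2 + 4*s - 4)
2. apply the feedback formula to (H1+H2), H3; the result is T(s) itself (integer coefficients, no common factor, positive leading denominator coefficient)

Therefore the answer is (-9*s^3 - 25*s^2 + 18*s + 36)/(6*s^3 - 14*s^2 + 16*s + 36).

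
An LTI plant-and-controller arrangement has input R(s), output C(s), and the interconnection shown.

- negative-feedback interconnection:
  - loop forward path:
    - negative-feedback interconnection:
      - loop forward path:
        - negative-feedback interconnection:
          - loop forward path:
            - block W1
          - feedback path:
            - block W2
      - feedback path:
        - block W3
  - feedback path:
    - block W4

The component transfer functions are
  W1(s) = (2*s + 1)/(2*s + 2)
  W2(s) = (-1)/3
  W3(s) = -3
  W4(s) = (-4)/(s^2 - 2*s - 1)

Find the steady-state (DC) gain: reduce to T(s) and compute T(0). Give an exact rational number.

(1) apply the feedback formula to W1, W2 = (6*s + 3)/(4*s + 5)
(2) feedback reduction of [W1/(1+W1*W2)], W3 = (-6*s - 3)/(14*s + 4)
(3) reduce the feedback loop with forward [[W1/(1+W1*W2)]/(1+[W1/(1+W1*W2)]*W3)] and return W4 = (-6*s^3 + 9*s^2 + 12*s + 3)/(14*s^3 - 24*s^2 + 2*s + 8)
Step 3 gives the overall T(s). Then T(0) = 3/8.

Answer: 3/8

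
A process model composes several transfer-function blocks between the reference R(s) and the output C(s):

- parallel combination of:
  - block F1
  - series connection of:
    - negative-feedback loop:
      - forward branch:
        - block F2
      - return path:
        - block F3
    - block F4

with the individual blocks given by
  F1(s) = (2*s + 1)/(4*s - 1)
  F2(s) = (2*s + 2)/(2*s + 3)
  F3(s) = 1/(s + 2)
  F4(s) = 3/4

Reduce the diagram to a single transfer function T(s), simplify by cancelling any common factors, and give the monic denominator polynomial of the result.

(1) reduce the feedback loop with forward F2 and return F3, giving (2*s^2 + 6*s + 4)/(2*s^2 + 9*s + 8)
(2) reduce the series chain [F2/(1+F2*F3)], F4, giving (3*s^2 + 9*s + 6)/(4*s^2 + 18*s + 16)
(3) sum the parallel branches F1, ([F2/(1+F2*F3)]*F4), giving (20*s^3 + 73*s^2 + 65*s + 10)/(16*s^3 + 68*s^2 + 46*s - 16)
The result of step 3 is T(s) in lowest terms. Its denominator has leading coefficient 16; dividing the denominator through by 16 makes it monic.

Hence the answer: s^3 + 17*s^2/4 + 23*s/8 - 1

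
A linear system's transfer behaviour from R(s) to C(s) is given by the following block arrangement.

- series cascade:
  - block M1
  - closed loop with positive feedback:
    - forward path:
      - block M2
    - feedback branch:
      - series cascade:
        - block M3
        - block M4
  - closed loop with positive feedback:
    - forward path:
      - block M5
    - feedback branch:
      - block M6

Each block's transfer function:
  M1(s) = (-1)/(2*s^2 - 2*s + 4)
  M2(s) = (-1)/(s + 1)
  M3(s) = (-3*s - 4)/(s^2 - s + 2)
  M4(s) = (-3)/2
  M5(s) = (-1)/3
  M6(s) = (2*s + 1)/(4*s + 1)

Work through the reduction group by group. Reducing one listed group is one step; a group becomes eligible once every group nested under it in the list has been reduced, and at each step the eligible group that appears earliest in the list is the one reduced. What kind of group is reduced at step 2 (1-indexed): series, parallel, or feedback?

Reducing step by step:

Step 1. series reduction of M3, M4
Step 2. feedback reduction of M2, (M3*M4)
Step 3. apply the feedback formula to M5, M6
Step 4. reduce the series chain M1, [M2/(1-M2*(M3*M4))], [M5/(1-M5*M6)]
Step 2: feedback.

Answer: feedback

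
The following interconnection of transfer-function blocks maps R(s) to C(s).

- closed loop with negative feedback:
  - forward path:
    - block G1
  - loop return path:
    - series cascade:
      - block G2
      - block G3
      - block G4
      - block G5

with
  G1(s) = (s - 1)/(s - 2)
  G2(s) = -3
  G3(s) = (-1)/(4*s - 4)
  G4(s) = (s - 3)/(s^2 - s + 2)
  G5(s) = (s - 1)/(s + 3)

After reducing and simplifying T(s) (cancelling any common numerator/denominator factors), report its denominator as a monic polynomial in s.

1. multiply G2, G3, G4, G5 (series), giving (3*s - 9)/(4*s^3 + 8*s^2 - 4*s + 24)
2. close the feedback loop around G1, (G2*G3*G4*G5), giving (4*s^4 + 4*s^3 - 12*s^2 + 28*s - 24)/(4*s^4 - 17*s^2 + 20*s - 39)
The result of step 2 is T(s) in lowest terms. Its denominator has leading coefficient 4; dividing the denominator through by 4 makes it monic.

Final answer: s^4 - 17*s^2/4 + 5*s - 39/4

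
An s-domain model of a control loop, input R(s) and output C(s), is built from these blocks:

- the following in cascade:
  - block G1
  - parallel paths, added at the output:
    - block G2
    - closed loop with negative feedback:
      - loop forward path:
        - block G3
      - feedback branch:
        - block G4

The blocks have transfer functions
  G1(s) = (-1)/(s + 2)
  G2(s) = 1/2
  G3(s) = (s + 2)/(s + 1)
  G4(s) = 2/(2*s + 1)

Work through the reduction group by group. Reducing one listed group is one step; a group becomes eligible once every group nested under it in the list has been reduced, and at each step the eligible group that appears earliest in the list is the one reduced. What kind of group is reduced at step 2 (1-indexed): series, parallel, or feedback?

(1) apply the feedback formula to G3, G4
(2) combine G2, [G3/(1+G3*G4)] in parallel
(3) reduce the series chain G1, (G2+[G3/(1+G3*G4)])
Step 2: parallel.

Therefore the answer is parallel.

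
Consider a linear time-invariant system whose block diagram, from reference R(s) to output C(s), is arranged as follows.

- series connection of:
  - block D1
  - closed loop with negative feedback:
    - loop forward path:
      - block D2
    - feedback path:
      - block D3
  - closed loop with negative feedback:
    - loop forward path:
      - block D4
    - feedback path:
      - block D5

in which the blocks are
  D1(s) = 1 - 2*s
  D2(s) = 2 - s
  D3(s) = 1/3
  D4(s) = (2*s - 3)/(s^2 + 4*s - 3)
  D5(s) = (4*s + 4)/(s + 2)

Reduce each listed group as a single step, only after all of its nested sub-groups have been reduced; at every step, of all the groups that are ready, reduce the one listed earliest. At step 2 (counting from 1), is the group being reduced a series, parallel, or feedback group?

(1) close the feedback loop around D2, D3
(2) reduce the feedback loop with forward D4 and return D5
(3) combine D1, [D2/(1+D2*D3)], [D4/(1+D4*D5)] in series
At step 2 the group reduced is feedback.

Hence the answer: feedback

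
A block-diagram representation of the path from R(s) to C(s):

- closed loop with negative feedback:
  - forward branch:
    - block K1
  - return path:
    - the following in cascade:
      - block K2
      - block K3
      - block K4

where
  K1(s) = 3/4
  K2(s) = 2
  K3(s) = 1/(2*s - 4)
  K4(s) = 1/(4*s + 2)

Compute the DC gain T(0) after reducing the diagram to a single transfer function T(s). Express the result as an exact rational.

The answer is 12/13.

Reasoning:
Step 1 - cascade K2, K3, K4, giving 1/(4*s^2 - 6*s - 4)
Step 2 - collapse the loop (K1 forward, (K2*K3*K4) return), giving (12*s^2 - 18*s - 12)/(16*s^2 - 24*s - 13)
Evaluating the step-2 result (the overall T(s)) at s = 0 gives T(0) = -12/(-13) = 12/13.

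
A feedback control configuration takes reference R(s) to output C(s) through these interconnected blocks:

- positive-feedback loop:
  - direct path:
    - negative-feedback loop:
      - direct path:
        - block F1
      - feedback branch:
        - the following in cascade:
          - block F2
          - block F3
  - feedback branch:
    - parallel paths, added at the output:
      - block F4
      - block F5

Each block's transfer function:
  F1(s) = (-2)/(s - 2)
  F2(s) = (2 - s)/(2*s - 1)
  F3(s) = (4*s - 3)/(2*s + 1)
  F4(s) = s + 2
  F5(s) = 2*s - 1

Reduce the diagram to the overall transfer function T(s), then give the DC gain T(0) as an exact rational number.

First reduce the diagram to T(s).

(1) combine F2, F3 in series; result (-4*s^2 + 11*s - 6)/(4*s^2 - 1)
(2) collapse the loop (F1 forward, (F2*F3) return); result (2 - 8*s^2)/(4*s^3 - 23*s + 14)
(3) sum the parallel branches F4, F5; result 3*s + 1
(4) apply the feedback formula to [F1/(1+F1*(F2*F3))], (F4+F5); result (2 - 8*s^2)/(28*s^3 + 8*s^2 - 29*s + 12)
DC gain: substitute s = 0 into T(s) from step 4: T(0) = 2/12 = 1/6.

Answer: 1/6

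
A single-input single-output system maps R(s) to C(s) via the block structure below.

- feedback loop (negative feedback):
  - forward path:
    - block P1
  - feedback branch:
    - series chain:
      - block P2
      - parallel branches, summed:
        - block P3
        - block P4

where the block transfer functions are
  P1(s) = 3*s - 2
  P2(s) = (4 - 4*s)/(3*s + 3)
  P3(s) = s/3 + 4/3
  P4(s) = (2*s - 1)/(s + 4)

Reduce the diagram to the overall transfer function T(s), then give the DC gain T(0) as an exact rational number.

Step 1: combine P3, P4 in parallel, giving (s^2 + 14*s + 13)/(3*s + 12)
Step 2: series reduction of P2, (P3+P4), giving (-4*s^2 - 48*s + 52)/(9*s + 36)
Step 3: collapse the loop (P1 forward, (P2*(P3+P4)) return), giving (-27*s^2 - 90*s + 72)/(12*s^3 + 136*s^2 - 261*s + 68)
The step-3 result is T(s). Setting s = 0: T(0) = 72/68 = 18/17.

Hence the answer: 18/17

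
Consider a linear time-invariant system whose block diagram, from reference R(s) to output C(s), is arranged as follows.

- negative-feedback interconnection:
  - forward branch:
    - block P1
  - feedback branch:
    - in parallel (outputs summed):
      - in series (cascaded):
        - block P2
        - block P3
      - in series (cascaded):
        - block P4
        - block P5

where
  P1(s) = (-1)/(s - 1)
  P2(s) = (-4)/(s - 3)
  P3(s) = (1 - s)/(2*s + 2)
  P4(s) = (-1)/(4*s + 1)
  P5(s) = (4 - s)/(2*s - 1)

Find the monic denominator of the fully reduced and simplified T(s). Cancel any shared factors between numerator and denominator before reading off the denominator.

Step 1. cascade P2, P3 = (2*s - 2)/(s^2 - 2*s - 3)
Step 2. multiply P4, P5 (series) = (s - 4)/(8*s^2 - 2*s - 1)
Step 3. combine (P2*P3), (P4*P5) in parallel = (17*s^3 - 26*s^2 + 7*s + 14)/(8*s^4 - 18*s^3 - 21*s^2 + 8*s + 3)
Step 4. close the feedback loop around P1, ((P2*P3)+(P4*P5)) = (-8*s^4 + 18*s^3 + 21*s^2 - 8*s - 3)/(8*s^5 - 26*s^4 - 20*s^3 + 55*s^2 - 12*s - 17)
That last expression is T(s), already simplified. Scaling its denominator by 1/8 (the reciprocal of the leading coefficient) yields the monic denominator.

Final answer: s^5 - 13*s^4/4 - 5*s^3/2 + 55*s^2/8 - 3*s/2 - 17/8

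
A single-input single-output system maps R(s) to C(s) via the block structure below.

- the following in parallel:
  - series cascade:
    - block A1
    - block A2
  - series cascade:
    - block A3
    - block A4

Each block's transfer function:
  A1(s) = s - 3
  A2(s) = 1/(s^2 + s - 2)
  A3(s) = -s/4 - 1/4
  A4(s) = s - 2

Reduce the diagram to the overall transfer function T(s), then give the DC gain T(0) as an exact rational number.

Step 1: reduce the series chain A1, A2; result (s - 3)/(s^2 + s - 2)
Step 2: reduce the series chain A3, A4; result -s^2/4 + s/4 + 1/2
Step 3: add (A1*A2), (A3*A4) (parallel); result (-s^4 + 5*s^2 + 4*s - 16)/(4*s^2 + 4*s - 8)
Evaluating the step-3 result (the overall T(s)) at s = 0 gives T(0) = -16/(-8) = 2.

Therefore the answer is 2.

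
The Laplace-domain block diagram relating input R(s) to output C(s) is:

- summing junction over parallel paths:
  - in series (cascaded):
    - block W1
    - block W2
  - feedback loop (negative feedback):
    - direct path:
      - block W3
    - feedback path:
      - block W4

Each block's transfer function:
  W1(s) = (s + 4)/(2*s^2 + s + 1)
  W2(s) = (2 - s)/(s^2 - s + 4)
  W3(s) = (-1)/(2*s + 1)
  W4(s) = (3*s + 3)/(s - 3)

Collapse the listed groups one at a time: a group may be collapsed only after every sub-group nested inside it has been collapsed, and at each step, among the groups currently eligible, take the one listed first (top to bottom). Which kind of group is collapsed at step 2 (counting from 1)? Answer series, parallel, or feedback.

The answer is feedback.

Reasoning:
Step 1: cascade W1, W2
Step 2: reduce the feedback loop with forward W3 and return W4
Step 3: reduce the parallel group (W1*W2), [W3/(1+W3*W4)]
The group at step 2 is a feedback group.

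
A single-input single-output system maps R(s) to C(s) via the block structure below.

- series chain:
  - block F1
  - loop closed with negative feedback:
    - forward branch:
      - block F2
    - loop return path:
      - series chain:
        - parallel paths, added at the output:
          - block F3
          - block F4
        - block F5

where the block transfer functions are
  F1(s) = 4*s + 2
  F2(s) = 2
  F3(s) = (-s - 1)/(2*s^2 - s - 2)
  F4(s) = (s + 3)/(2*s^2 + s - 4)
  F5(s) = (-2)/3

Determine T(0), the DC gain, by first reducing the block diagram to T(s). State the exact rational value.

Reducing step by step:

(1) combine F3, F4 in parallel gives (2*s^2 - 2*s - 2)/(4*s^4 - 13*s^2 + 2*s + 8)
(2) combine (F3+F4), F5 in series gives (-4*s^2 + 4*s + 4)/(12*s^4 - 39*s^2 + 6*s + 24)
(3) close the feedback loop around F2, ((F3+F4)*F5) gives (24*s^4 - 78*s^2 + 12*s + 48)/(12*s^4 - 47*s^2 + 14*s + 32)
(4) reduce the series chain F1, [F2/(1+F2*((F3+F4)*F5))] gives (96*s^5 + 48*s^4 - 312*s^3 - 108*s^2 + 216*s + 96)/(12*s^4 - 47*s^2 + 14*s + 32)
The step-4 result is T(s). Setting s = 0: T(0) = 96/32 = 3.

Answer: 3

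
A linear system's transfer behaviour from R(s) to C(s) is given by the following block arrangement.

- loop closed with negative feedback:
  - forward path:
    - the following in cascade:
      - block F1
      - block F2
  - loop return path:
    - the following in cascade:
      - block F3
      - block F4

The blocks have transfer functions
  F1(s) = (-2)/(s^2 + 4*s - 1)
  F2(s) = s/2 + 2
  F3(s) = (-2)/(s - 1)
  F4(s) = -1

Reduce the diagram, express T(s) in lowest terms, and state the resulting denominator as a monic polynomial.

The answer is s^3 + 3*s^2 - 7*s - 7.

Reasoning:
1. cascade F1, F2 = (-s - 4)/(s^2 + 4*s - 1)
2. combine F3, F4 in series = 2/(s - 1)
3. feedback reduction of (F1*F2), (F3*F4) = (-s^2 - 3*s + 4)/(s^3 + 3*s^2 - 7*s - 7)
T(s) is the step-3 result (common factors already cancelled). Leading coefficient of the denominator: 1, so no rescaling is needed.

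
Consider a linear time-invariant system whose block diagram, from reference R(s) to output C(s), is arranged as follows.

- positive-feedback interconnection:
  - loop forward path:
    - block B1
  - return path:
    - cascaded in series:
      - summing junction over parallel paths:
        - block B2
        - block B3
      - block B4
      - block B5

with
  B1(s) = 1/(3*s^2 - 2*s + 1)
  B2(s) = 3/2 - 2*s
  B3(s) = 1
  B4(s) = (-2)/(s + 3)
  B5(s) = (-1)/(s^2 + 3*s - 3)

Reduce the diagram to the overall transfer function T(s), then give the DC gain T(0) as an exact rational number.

The answer is 9/14.

Reasoning:
[1] combine B2, B3 in parallel = 5/2 - 2*s
[2] combine (B2+B3), B4, B5 in series = (5 - 4*s)/(s^3 + 6*s^2 + 6*s - 9)
[3] apply the feedback formula to B1, ((B2+B3)*B4*B5) = (s^3 + 6*s^2 + 6*s - 9)/(3*s^5 + 16*s^4 + 7*s^3 - 33*s^2 + 28*s - 14)
The step-3 result is T(s). Setting s = 0: T(0) = -9/(-14) = 9/14.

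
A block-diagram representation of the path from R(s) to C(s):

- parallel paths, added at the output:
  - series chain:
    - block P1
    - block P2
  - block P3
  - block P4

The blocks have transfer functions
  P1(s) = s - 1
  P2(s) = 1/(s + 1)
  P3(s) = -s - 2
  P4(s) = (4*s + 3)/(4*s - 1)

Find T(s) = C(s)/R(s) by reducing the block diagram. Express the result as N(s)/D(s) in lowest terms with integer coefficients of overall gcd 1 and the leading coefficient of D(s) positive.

1. series reduction of P1, P2 -> (s - 1)/(s + 1)
2. combine (P1*P2), P3, P4 in parallel - this is the overall T(s), already in the required normalized form

Therefore the answer is (-4*s^3 - 3*s^2 - 3*s + 6)/(4*s^2 + 3*s - 1).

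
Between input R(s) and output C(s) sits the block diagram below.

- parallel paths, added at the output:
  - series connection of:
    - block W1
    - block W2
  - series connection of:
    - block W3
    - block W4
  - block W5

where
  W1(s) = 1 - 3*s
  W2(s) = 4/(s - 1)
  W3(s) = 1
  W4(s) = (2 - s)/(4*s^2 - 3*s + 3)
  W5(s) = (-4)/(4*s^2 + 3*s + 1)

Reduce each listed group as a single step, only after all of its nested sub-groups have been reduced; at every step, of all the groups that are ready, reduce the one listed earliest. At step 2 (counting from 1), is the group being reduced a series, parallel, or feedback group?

Answer: series

Working:
Step 1: cascade W1, W2
Step 2: cascade W3, W4
Step 3: combine (W1*W2), (W3*W4), W5 in parallel
Step 2 collapses a series group.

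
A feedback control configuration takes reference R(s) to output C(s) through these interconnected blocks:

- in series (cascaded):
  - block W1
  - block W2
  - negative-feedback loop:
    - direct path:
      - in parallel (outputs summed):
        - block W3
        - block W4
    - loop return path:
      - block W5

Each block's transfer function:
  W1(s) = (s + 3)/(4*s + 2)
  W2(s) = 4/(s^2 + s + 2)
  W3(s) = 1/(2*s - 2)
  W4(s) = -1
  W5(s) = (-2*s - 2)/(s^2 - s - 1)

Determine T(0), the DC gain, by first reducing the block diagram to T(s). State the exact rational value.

The answer is 9/4.

Reasoning:
(1) reduce the parallel group W3, W4: (3 - 2*s)/(2*s - 2)
(2) close the feedback loop around (W3+W4), W5: (-2*s^3 + 5*s^2 - s - 3)/(2*s^3 - 2*s - 4)
(3) multiply W1, W2, [(W3+W4)/(1+(W3+W4)*W5)] (series): (-2*s^4 - s^3 + 14*s^2 - 6*s - 9)/(2*s^6 + 3*s^5 + 3*s^4 - 5*s^3 - 11*s^2 - 12*s - 4)
Evaluating the step-3 result (the overall T(s)) at s = 0 gives T(0) = -9/(-4) = 9/4.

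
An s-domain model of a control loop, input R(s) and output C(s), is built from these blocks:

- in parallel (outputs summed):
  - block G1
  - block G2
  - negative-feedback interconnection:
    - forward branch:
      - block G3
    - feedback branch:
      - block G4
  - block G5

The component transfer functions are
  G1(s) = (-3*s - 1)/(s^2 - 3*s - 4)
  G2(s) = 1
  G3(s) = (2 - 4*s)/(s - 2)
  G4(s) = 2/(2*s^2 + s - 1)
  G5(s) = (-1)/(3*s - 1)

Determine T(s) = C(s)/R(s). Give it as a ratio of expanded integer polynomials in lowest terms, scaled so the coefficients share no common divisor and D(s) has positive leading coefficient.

[1] collapse the loop (G3 forward, G4 return) -> (-4*s^2 - 2*s + 2)/(s^2 - s - 6)
[2] combine G1, G2, [G3/(1+G3*G4)], G5 in parallel; the result is T(s) itself (integer coefficients, no common factor, positive leading denominator coefficient)

Answer: (-9*s^5 + 11*s^4 + 58*s^3 + 117*s^2 + s - 46)/(3*s^5 - 13*s^4 - 17*s^3 + 73*s^2 + 50*s - 24)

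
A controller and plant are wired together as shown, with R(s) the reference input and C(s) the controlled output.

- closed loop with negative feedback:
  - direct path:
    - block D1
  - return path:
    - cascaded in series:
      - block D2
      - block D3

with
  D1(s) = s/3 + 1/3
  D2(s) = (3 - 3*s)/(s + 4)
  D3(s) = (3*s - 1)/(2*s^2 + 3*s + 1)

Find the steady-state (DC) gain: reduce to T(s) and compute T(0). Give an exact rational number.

[1] reduce the series chain D2, D3 gives (-9*s^2 + 12*s - 3)/(2*s^3 + 11*s^2 + 13*s + 4)
[2] collapse the loop (D1 forward, (D2*D3) return) gives (-2*s^3 - 11*s^2 - 13*s - 4)/(3*s^2 - 39*s - 9)
Evaluating the step-2 result (the overall T(s)) at s = 0 gives T(0) = -4/(-9) = 4/9.

Final answer: 4/9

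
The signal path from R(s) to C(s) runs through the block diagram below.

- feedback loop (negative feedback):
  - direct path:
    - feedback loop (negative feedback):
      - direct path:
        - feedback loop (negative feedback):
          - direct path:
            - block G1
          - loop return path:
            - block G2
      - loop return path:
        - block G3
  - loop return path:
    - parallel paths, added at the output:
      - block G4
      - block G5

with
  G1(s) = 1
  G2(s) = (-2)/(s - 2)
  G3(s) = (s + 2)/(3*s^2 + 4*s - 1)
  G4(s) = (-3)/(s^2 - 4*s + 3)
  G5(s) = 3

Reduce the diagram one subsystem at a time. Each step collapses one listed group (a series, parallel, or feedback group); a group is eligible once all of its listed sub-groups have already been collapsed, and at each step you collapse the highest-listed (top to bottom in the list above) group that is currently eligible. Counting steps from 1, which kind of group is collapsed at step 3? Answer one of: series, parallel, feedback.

Step 1 - reduce the feedback loop with forward G1 and return G2
Step 2 - close the feedback loop around [G1/(1+G1*G2)], G3
Step 3 - reduce the parallel group G4, G5
Step 4 - feedback reduction of [[G1/(1+G1*G2)]/(1+[G1/(1+G1*G2)]*G3)], (G4+G5)
Step 3: parallel.

Final answer: parallel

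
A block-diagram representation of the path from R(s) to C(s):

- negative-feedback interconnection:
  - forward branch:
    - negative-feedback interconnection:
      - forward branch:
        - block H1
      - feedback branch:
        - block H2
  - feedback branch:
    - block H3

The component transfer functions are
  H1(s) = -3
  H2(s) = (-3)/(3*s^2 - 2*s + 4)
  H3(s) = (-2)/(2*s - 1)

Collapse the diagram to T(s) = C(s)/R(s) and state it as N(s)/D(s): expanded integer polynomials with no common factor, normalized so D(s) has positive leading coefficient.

(1) close the feedback loop around H1, H2 = (-9*s^2 + 6*s - 12)/(3*s^2 - 2*s + 13)
(2) close the feedback loop around [H1/(1+H1*H2)], H3 - this is the overall T(s), already in the required normalized form

Therefore the answer is (-18*s^3 + 21*s^2 - 30*s + 12)/(6*s^3 + 11*s^2 + 16*s + 11).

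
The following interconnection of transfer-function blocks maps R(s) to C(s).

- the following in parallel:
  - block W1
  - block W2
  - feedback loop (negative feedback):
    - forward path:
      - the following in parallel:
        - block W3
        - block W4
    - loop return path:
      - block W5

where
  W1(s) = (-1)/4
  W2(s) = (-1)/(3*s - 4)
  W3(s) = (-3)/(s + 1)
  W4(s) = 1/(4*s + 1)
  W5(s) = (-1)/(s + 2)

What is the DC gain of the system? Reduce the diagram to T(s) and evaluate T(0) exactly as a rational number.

[1] reduce the parallel group W3, W4 = (-11*s - 2)/(4*s^2 + 5*s + 1)
[2] collapse the loop ((W3+W4) forward, W5 return) = (-11*s^2 - 24*s - 4)/(4*s^3 + 13*s^2 + 22*s + 4)
[3] combine W1, W2, [(W3+W4)/(1+(W3+W4)*W5)] in parallel = (-12*s^4 - 171*s^3 - 178*s^2 + 324*s + 64)/(48*s^4 + 92*s^3 + 56*s^2 - 304*s - 64)
The step-3 result is T(s). Setting s = 0: T(0) = 64/(-64) = -1.

Therefore the answer is -1.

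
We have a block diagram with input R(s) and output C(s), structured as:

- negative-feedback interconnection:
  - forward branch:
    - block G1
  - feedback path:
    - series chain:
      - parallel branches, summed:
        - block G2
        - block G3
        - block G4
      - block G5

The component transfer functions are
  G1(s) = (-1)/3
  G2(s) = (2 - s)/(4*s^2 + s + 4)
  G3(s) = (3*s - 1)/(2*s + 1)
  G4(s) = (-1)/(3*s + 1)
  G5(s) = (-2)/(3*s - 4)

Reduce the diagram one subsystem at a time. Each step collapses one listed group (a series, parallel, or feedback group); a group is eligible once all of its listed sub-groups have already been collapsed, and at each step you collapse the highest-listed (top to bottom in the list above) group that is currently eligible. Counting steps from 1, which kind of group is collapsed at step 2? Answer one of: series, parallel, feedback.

Step 1 - combine G2, G3, G4 in parallel
Step 2 - reduce the series chain (G2+G3+G4), G5
Step 3 - close the feedback loop around G1, ((G2+G3+G4)*G5)
So the answer for step 2 is series.

Therefore the answer is series.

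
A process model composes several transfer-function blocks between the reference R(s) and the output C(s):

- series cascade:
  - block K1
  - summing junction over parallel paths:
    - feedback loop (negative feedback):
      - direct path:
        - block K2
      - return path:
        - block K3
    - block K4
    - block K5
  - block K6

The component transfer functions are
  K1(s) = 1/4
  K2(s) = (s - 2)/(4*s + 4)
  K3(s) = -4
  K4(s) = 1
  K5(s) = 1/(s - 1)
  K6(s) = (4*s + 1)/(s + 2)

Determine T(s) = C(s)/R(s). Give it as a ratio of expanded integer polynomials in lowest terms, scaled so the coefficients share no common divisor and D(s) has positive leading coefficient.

1. reduce the feedback loop with forward K2 and return K3 -> s/12 - 1/6
2. sum the parallel branches [K2/(1+K2*K3)], K4, K5 -> (s^2 + 9*s + 2)/(12*s - 12)
3. cascade K1, ([K2/(1+K2*K3)]+K4+K5), K6 - this is the overall T(s), already in the required normalized form

Final answer: (4*s^3 + 37*s^2 + 17*s + 2)/(48*s^2 + 48*s - 96)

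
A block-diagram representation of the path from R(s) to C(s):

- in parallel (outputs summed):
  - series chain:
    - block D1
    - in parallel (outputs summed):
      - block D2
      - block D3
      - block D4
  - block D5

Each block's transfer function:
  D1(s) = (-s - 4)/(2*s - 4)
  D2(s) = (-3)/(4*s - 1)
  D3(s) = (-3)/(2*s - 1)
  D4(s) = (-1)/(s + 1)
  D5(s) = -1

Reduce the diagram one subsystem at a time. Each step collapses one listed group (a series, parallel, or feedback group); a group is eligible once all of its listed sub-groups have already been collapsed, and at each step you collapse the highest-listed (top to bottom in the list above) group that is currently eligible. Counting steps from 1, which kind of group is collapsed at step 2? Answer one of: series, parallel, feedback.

The answer is series.

Reasoning:
1. sum the parallel branches D2, D3, D4
2. cascade D1, (D2+D3+D4)
3. combine (D1*(D2+D3+D4)), D5 in parallel
Step 2 collapses a series group.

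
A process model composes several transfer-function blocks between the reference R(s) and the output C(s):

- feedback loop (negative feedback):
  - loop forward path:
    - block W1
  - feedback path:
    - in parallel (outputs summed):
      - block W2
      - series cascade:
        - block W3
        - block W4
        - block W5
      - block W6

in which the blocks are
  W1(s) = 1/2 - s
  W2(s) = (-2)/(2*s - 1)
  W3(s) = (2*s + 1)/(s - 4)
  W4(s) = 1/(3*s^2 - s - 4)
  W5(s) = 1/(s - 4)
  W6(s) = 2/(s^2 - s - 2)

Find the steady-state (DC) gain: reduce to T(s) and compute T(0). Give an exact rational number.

Answer: 64/191

Working:
(1) combine W3, W4, W5 in series gives (2*s + 1)/(3*s^4 - 25*s^3 + 52*s^2 + 16*s - 64)
(2) reduce the parallel group W2, (W3*W4*W5), W6 gives (-6*s^5 + 74*s^4 - 318*s^3 + 544*s^2 - 225*s - 126)/(6*s^6 - 65*s^5 + 235*s^4 - 278*s^3 - 104*s^2 + 352*s - 128)
(3) close the feedback loop around W1, (W2+(W3*W4*W5)+W6) gives (-6*s^6 + 65*s^5 - 235*s^4 + 278*s^3 + 104*s^2 - 352*s + 128)/(12*s^5 - 136*s^4 + 522*s^3 - 720*s^2 + 33*s + 382)
Evaluating the step-3 result (the overall T(s)) at s = 0 gives T(0) = 128/382 = 64/191.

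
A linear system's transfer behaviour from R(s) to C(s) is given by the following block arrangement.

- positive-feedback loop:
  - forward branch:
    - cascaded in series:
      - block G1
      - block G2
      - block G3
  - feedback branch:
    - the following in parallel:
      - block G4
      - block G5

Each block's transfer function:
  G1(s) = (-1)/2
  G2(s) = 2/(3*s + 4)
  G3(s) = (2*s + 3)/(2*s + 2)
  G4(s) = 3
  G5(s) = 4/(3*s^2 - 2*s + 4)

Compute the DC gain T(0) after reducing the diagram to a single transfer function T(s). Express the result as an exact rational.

Answer: -3/20

Working:
Step 1 - series reduction of G1, G2, G3; result (-2*s - 3)/(6*s^2 + 14*s + 8)
Step 2 - sum the parallel branches G4, G5; result (9*s^2 - 6*s + 16)/(3*s^2 - 2*s + 4)
Step 3 - close the feedback loop around (G1*G2*G3), (G4+G5); result (-6*s^3 - 5*s^2 - 2*s - 12)/(18*s^4 + 48*s^3 + 35*s^2 + 54*s + 80)
That last expression is T(s); at s = 0 only the constant terms survive, so T(0) = -12/80 = -3/20.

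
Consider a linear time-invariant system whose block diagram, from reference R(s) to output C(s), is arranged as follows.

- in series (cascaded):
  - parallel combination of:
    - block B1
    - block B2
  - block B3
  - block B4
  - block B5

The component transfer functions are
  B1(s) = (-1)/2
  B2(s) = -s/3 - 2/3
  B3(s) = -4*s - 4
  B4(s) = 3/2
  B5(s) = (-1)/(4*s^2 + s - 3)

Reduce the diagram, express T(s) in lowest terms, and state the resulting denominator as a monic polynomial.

Answer: s - 3/4

Working:
Step 1: combine B1, B2 in parallel -> -s/3 - 7/6
Step 2: combine (B1+B2), B3, B4, B5 in series -> (-2*s - 7)/(4*s - 3)
No further cancellation is possible in the step-2 result, so that is T(s). Its denominator becomes monic after dividing by the leading coefficient 4.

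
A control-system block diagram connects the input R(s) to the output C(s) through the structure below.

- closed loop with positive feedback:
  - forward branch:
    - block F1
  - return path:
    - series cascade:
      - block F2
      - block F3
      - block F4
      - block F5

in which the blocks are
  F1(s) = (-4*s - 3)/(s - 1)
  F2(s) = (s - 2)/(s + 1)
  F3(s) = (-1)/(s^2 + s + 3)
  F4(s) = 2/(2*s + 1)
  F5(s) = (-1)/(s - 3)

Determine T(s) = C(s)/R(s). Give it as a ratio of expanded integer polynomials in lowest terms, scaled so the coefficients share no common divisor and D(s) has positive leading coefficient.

Answer: (-8*s^6 - 2*s^5 + 23*s^4 + 95*s^3 + 168*s^2 + 117*s + 27)/(2*s^6 - 3*s^5 - 4*s^4 - 15*s^3 + s^2 + 8*s - 3)

Working:
Step 1: cascade F2, F3, F4, F5 -> (2*s - 4)/(2*s^5 - s^4 - 5*s^3 - 20*s^2 - 27*s - 9)
Step 2: feedback reduction of F1, (F2*F3*F4*F5), which is the overall transfer function T(s) = C(s)/R(s) in lowest terms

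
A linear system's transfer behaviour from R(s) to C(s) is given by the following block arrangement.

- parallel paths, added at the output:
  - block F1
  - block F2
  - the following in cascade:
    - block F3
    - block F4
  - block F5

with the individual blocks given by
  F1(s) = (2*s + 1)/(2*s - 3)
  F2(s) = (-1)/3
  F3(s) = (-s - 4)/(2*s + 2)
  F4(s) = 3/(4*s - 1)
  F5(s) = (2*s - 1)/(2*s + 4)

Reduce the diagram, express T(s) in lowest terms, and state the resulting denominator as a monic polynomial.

1. multiply F3, F4 (series), giving (-3*s - 12)/(8*s^2 + 6*s - 2)
2. add F1, F2, (F3*F4), F5 (parallel), giving (80*s^4 + 58*s^3 + 43*s^2 + 113*s + 183)/(48*s^4 + 60*s^3 - 138*s^2 - 114*s + 36)
Step 2 gives the fully reduced T(s), with no common factor left to cancel. The denominator's leading coefficient is 48, so divide each of its coefficients by 48 to get the monic form.

Final answer: s^4 + 5*s^3/4 - 23*s^2/8 - 19*s/8 + 3/4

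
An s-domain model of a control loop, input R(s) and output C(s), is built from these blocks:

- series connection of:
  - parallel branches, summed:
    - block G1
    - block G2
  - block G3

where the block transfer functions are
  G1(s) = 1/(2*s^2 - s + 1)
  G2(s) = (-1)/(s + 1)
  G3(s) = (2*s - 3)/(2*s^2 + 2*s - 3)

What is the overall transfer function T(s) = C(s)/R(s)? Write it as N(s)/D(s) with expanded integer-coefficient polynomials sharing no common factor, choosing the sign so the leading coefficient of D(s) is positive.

Answer: (-4*s^3 + 10*s^2 - 6*s)/(4*s^5 + 6*s^4 - 4*s^3 - s^2 + 2*s - 3)

Working:
Step 1: add G1, G2 (parallel); result (-2*s^2 + 2*s)/(2*s^3 + s^2 + 1)
Step 2: reduce the series chain (G1+G2), G3, which is the overall transfer function T(s) = C(s)/R(s) in lowest terms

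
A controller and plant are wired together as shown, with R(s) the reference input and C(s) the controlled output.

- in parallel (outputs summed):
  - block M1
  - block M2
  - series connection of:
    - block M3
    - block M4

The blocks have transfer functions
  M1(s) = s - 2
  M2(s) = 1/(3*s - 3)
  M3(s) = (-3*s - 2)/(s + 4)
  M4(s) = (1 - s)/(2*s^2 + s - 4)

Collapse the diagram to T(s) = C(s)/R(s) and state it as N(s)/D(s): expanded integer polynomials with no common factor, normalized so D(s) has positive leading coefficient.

The answer is (6*s^5 + 9*s^4 - 58*s^3 + 3*s^2 + 141*s - 106)/(6*s^4 + 21*s^3 - 27*s^2 - 48*s + 48).

Reasoning:
Step 1: multiply M3, M4 (series) -> (3*s^2 - s - 2)/(2*s^3 + 9*s^2 - 16)
Step 2: reduce the parallel group M1, M2, (M3*M4) - this is the overall T(s), already in the required normalized form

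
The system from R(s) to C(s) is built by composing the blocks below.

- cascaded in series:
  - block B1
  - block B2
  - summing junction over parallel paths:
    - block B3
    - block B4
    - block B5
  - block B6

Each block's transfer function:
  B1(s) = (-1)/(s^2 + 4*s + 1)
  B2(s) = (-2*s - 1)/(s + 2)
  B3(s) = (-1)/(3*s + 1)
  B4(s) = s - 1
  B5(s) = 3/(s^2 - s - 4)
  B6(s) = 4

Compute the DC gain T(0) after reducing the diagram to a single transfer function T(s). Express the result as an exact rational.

First reduce the diagram to T(s).

Step 1: combine B3, B4, B5 in parallel: (3*s^4 - 5*s^3 - 12*s^2 + 19*s + 11)/(3*s^3 - 2*s^2 - 13*s - 4)
Step 2: series reduction of B1, B2, (B3+B4+B5), B6: (24*s^5 - 28*s^4 - 116*s^3 + 104*s^2 + 164*s + 44)/(3*s^6 + 16*s^5 + 2*s^4 - 94*s^3 - 145*s^2 - 62*s - 8)
DC gain: substitute s = 0 into T(s) from step 2: T(0) = 44/(-8) = -11/2.

Answer: -11/2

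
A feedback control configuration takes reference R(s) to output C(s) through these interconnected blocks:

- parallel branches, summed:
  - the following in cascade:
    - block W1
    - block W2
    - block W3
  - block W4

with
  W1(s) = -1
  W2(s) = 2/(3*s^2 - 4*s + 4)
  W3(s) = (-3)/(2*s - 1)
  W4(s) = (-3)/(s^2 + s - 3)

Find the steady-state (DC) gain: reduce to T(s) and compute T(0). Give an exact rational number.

Step 1: reduce the series chain W1, W2, W3, giving 6/(6*s^3 - 11*s^2 + 12*s - 4)
Step 2: add (W1*W2*W3), W4 (parallel), giving (-18*s^3 + 39*s^2 - 30*s - 6)/(6*s^5 - 5*s^4 - 17*s^3 + 41*s^2 - 40*s + 12)
DC gain: substitute s = 0 into T(s) from step 2: T(0) = -6/12 = -1/2.

Answer: -1/2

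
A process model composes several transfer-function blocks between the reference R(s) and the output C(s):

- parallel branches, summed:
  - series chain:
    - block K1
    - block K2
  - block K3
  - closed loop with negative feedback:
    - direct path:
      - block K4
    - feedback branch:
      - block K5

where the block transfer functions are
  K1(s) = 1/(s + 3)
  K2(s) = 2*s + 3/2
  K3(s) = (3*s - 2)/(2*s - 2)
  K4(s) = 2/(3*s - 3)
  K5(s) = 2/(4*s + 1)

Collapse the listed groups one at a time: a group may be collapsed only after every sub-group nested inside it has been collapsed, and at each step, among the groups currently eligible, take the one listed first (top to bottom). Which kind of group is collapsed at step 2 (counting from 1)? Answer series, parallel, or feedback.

1. cascade K1, K2
2. feedback reduction of K4, K5
3. combine (K1*K2), K3, [K4/(1+K4*K5)] in parallel
Step 2: feedback.

Hence the answer: feedback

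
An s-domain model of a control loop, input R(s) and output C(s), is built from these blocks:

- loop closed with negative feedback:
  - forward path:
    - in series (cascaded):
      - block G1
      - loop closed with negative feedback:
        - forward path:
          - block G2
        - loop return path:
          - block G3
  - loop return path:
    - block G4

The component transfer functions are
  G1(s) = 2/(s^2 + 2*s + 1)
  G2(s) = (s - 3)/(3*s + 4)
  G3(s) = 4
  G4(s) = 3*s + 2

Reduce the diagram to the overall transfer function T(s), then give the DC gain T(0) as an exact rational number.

Reducing step by step:

Step 1. feedback reduction of G2, G3; result (s - 3)/(7*s - 8)
Step 2. series reduction of G1, [G2/(1+G2*G3)]; result (2*s - 6)/(7*s^3 + 6*s^2 - 9*s - 8)
Step 3. collapse the loop ((G1*[G2/(1+G2*G3)]) forward, G4 return); result (2*s - 6)/(7*s^3 + 12*s^2 - 23*s - 20)
Evaluating the step-3 result (the overall T(s)) at s = 0 gives T(0) = -6/(-20) = 3/10.

Answer: 3/10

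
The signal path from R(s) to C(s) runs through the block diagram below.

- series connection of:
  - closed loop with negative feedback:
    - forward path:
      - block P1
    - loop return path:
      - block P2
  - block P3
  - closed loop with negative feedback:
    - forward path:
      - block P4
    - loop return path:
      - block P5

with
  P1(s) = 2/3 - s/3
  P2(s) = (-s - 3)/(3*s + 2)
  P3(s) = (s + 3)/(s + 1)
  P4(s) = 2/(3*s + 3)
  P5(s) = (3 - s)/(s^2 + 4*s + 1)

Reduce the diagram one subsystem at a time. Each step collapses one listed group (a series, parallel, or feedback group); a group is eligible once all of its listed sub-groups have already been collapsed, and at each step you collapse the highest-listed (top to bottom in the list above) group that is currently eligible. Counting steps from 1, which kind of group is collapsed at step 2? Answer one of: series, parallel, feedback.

Step 1. feedback reduction of P1, P2
Step 2. feedback reduction of P4, P5
Step 3. cascade [P1/(1+P1*P2)], P3, [P4/(1+P4*P5)]
The group at step 2 is a feedback group.

Final answer: feedback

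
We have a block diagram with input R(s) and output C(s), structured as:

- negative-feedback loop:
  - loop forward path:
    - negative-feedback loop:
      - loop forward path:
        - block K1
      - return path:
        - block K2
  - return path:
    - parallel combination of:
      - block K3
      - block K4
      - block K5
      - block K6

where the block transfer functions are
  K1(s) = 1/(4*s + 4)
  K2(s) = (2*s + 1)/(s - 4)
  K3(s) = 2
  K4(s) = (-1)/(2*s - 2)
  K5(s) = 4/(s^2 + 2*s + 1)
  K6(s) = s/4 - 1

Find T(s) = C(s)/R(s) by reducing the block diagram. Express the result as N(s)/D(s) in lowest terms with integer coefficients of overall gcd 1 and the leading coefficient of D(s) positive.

(1) apply the feedback formula to K1, K2, giving (s - 4)/(4*s^2 - 10*s - 15)
(2) add K3, K4, K5, K6 (parallel), giving (s^4 + 5*s^3 + s^2 + 7*s - 22)/(4*s^3 + 4*s^2 - 4*s - 4)
(3) collapse the loop ([K1/(1+K1*K2)] forward, (K3+K4+K5+K6) return) - this is the overall T(s), already in the required normalized form

Final answer: (4*s^4 - 12*s^3 - 20*s^2 + 12*s + 16)/(17*s^5 - 23*s^4 - 135*s^3 - 33*s^2 + 50*s + 148)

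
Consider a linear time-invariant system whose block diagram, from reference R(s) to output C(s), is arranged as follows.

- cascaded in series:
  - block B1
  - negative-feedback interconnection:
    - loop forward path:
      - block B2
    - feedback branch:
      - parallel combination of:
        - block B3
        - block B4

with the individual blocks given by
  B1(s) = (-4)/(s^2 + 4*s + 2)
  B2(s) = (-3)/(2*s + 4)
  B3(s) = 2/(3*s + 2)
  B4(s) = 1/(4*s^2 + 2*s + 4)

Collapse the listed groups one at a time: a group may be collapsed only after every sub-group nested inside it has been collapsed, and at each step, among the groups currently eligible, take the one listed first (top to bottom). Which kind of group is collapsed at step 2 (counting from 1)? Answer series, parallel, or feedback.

Reducing step by step:

[1] combine B3, B4 in parallel
[2] reduce the feedback loop with forward B2 and return (B3+B4)
[3] reduce the series chain B1, [B2/(1+B2*(B3+B4))]
Step 2 collapses a feedback group.

Answer: feedback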